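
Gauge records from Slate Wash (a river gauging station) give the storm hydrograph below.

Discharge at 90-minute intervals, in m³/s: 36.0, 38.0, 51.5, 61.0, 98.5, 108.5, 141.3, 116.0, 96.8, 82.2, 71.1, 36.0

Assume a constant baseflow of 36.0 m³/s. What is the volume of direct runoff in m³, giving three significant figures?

Direct-runoff ordinates (Q − Q_b): 0.0, 2.0, 15.5, 25.0, 62.5, 72.5, 105.3, 80.0, 60.8, 46.2, 35.1, 0.0 m³/s.
ΣQ_DR = 504.9 m³/s.
With Δt = 1.5 h = 5400 s, V = ΣQ_DR · Δt = 504.9 × 5400 = 2.73 × 10^6 m³.

V ≈ 2.73 × 10^6 m³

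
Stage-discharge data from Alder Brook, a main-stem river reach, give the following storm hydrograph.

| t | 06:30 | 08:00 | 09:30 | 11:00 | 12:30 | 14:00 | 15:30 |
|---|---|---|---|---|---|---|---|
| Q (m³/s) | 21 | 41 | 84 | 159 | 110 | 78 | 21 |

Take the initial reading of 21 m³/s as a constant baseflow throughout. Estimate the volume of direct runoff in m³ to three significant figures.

Direct-runoff ordinates (Q − Q_b): 0.0, 20.0, 63.0, 138.0, 89.0, 57.0, 0.0 m³/s.
ΣQ_DR = 367.0 m³/s.
With Δt = 1.5 h = 5400 s, V = ΣQ_DR · Δt = 367.0 × 5400 = 1.98 × 10^6 m³.

V ≈ 1.98 × 10^6 m³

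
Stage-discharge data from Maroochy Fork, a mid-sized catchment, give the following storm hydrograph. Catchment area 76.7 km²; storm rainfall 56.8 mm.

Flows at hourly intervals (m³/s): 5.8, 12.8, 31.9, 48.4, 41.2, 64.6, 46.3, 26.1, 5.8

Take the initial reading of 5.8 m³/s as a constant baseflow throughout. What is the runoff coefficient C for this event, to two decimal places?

ΣQ_DR = 230.7 m³/s; V = ΣQ_DR·Δt = 8.305 × 10^5 m³.
Runoff depth d = V / A = 10.83 mm.
C = d / P = 10.83 / 56.8 = 0.19.

C ≈ 0.19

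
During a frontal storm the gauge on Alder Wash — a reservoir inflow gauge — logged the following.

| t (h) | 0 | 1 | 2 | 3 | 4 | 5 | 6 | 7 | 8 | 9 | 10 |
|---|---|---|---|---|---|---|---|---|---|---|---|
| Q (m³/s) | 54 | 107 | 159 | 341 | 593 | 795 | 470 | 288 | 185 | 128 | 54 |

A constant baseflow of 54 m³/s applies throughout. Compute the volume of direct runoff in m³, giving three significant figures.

Direct-runoff ordinates (Q − Q_b): 0.0, 53.0, 105.0, 287.0, 539.0, 741.0, 416.0, 234.0, 131.0, 74.0, 0.0 m³/s.
ΣQ_DR = 2580 m³/s.
With Δt = 1 h = 3600 s, V = ΣQ_DR · Δt = 2580 × 3600 = 9.29 × 10^6 m³.

V ≈ 9.29 × 10^6 m³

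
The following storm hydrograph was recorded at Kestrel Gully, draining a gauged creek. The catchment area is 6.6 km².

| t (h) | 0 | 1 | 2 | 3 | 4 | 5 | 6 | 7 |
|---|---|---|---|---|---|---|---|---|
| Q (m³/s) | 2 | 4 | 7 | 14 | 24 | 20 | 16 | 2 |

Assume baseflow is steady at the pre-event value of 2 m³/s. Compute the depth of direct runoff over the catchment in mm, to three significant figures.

Direct runoff: 0.0, 2.0, 5.0, 12.0, 22.0, 18.0, 14.0, 0.0 m³/s; ΣQ_DR = 73.00 m³/s.
V = ΣQ_DR · Δt = 73.00 × 3600 s = 2.628 × 10^5 m³.
Over A = 6.6 km², depth = V / A = 39.8 mm.

d ≈ 39.8 mm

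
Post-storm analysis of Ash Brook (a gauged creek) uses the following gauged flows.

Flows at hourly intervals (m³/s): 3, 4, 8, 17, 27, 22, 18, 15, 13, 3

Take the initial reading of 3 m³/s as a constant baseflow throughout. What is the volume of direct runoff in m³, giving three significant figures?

V ≈ 3.60 × 10^5 m³

Direct-runoff ordinates (Q − Q_b): 0.0, 1.0, 5.0, 14.0, 24.0, 19.0, 15.0, 12.0, 10.0, 0.0 m³/s.
ΣQ_DR = 100.0 m³/s.
With Δt = 1 h = 3600 s, V = ΣQ_DR · Δt = 100.0 × 3600 = 3.60 × 10^5 m³.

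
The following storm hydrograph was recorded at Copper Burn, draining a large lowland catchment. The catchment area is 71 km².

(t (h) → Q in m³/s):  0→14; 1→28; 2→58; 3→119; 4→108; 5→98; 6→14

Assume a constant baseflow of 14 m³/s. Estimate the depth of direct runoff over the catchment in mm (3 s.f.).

Direct runoff: 0.0, 14.0, 44.0, 105.0, 94.0, 84.0, 0.0 m³/s; ΣQ_DR = 341.0 m³/s.
V = ΣQ_DR · Δt = 341.0 × 3600 s = 1.228 × 10^6 m³.
Over A = 71 km², depth = V / A = 17.3 mm.

d ≈ 17.3 mm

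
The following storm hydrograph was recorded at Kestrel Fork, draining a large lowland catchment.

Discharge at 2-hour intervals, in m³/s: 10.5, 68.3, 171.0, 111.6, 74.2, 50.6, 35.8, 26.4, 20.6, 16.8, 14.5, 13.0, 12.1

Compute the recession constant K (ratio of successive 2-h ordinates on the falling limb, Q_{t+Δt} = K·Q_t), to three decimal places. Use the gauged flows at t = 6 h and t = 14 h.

Using the recession-limb readings at t = 6 h and t = 14 h: Q falls from 111.6 to 26.4 m³/s over 4 intervals.
K = (Q₂/Q₁)^(1/4) = (26.4/111.6)^(1/4) = 0.697.

K ≈ 0.697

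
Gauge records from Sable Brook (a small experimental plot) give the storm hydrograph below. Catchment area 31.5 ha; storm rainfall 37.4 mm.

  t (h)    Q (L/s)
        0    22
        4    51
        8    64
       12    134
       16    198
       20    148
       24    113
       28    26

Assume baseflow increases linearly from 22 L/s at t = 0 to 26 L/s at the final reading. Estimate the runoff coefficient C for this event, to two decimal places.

ΣQ_DR = 564.0 L/s; V = ΣQ_DR·Δt = 8.122 × 10^6 L.
Runoff depth d = V / A = 25.78 mm.
C = d / P = 25.78 / 37.4 = 0.69.

C ≈ 0.69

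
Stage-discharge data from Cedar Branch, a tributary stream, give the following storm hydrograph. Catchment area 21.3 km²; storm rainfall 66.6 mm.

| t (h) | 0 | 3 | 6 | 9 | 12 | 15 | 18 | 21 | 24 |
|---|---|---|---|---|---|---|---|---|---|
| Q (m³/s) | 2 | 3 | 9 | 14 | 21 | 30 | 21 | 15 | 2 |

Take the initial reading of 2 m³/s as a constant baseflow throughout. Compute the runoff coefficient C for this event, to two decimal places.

C ≈ 0.75

ΣQ_DR = 99.00 m³/s; V = ΣQ_DR·Δt = 1.069 × 10^6 m³.
Runoff depth d = V / A = 50.20 mm.
C = d / P = 50.20 / 66.6 = 0.75.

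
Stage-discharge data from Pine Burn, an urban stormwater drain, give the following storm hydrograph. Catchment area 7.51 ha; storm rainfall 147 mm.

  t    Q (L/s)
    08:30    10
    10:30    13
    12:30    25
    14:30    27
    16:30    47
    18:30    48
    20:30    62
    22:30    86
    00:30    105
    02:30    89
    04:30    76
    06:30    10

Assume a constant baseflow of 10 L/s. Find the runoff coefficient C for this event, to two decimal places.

ΣQ_DR = 478.0 L/s; V = ΣQ_DR·Δt = 3.442 × 10^6 L.
Runoff depth d = V / A = 45.83 mm.
C = d / P = 45.83 / 147 = 0.31.

C ≈ 0.31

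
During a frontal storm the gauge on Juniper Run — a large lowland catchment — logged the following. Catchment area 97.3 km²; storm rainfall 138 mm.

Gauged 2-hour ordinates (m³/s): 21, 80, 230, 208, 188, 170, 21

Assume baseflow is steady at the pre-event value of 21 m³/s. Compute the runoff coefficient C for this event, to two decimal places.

C ≈ 0.41

ΣQ_DR = 771.0 m³/s; V = ΣQ_DR·Δt = 5.551 × 10^6 m³.
Runoff depth d = V / A = 57.05 mm.
C = d / P = 57.05 / 138 = 0.41.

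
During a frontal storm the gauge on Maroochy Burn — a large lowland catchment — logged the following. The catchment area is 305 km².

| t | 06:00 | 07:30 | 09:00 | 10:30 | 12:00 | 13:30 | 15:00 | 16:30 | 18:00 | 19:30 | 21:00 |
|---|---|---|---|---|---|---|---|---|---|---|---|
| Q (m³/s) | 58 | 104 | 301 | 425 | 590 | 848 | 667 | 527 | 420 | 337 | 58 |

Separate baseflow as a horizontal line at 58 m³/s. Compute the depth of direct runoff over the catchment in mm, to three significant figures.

Direct runoff: 0.0, 46.0, 243.0, 367.0, 532.0, 790.0, 609.0, 469.0, 362.0, 279.0, 0.0 m³/s; ΣQ_DR = 3697 m³/s.
V = ΣQ_DR · Δt = 3697 × 5400 s = 1.996 × 10^7 m³.
Over A = 305 km², depth = V / A = 65.5 mm.

d ≈ 65.5 mm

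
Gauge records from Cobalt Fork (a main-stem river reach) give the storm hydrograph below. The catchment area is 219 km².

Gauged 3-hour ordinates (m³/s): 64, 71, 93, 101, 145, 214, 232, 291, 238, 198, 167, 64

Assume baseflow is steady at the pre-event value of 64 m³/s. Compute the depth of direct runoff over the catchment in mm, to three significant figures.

Direct runoff: 0.0, 7.0, 29.0, 37.0, 81.0, 150.0, 168.0, 227.0, 174.0, 134.0, 103.0, 0.0 m³/s; ΣQ_DR = 1110 m³/s.
V = ΣQ_DR · Δt = 1110 × 10800 s = 1.199 × 10^7 m³.
Over A = 219 km², depth = V / A = 54.7 mm.

d ≈ 54.7 mm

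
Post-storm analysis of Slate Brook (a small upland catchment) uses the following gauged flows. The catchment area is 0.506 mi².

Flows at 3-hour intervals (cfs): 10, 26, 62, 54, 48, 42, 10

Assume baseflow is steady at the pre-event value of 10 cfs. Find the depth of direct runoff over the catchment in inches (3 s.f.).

d ≈ 1.67 in

Direct runoff: 0.0, 16.0, 52.0, 44.0, 38.0, 32.0, 0.0 cfs; ΣQ_DR = 182.0 cfs.
V = ΣQ_DR · Δt = 182.0 × 10800 s = 1.966 × 10^6 ft³.
Over A = 0.506 mi², depth = V / A = 1.67 in.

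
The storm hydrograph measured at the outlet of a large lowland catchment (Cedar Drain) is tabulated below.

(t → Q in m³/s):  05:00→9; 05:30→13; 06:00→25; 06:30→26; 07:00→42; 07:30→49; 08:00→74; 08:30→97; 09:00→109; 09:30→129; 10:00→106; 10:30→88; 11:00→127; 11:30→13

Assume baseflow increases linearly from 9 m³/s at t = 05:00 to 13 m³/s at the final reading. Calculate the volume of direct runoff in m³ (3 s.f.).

V ≈ 1.36 × 10^6 m³

Direct-runoff ordinates (Q − Q_b): 0.00, 3.69, 15.38, 16.08, 31.77, 38.46, 63.15, 85.85, 97.54, 117.23, 93.92, 75.62, 114.31, 0.00 m³/s.
ΣQ_DR = 753.0 m³/s.
With Δt = 0.5 h = 1800 s, V = ΣQ_DR · Δt = 753.0 × 1800 = 1.36 × 10^6 m³.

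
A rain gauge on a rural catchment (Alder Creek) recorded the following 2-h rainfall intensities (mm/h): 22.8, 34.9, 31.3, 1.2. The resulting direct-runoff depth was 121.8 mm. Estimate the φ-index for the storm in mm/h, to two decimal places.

Only the 3 blocks with intensity above φ contribute runoff: 22.8, 34.9, 31.3 mm/h.
Σ(I−φ)·Δt = d  ⇒  (22.8+34.9+31.3 − 3φ)·2 = 121.8
φ = (89.00 − 121.8/2) / 3 = 9.37 mm/h.

φ ≈ 9.37 mm/h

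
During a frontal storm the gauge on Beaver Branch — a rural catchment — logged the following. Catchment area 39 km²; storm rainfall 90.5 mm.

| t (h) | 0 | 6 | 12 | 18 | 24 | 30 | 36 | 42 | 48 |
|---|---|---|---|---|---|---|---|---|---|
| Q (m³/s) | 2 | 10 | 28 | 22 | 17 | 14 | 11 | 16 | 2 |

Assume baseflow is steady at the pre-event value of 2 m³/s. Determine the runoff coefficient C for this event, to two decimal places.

C ≈ 0.64

ΣQ_DR = 104.0 m³/s; V = ΣQ_DR·Δt = 2.246 × 10^6 m³.
Runoff depth d = V / A = 57.60 mm.
C = d / P = 57.60 / 90.5 = 0.64.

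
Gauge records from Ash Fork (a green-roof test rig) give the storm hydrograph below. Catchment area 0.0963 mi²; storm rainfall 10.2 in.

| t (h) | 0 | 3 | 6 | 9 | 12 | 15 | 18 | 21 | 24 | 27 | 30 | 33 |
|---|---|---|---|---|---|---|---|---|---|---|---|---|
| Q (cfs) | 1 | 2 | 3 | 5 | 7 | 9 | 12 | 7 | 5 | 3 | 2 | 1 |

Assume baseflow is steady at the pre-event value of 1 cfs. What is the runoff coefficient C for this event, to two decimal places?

ΣQ_DR = 45.00 cfs; V = ΣQ_DR·Δt = 4.860 × 10^5 ft³.
Runoff depth d = V / A = 2.172 in.
C = d / P = 2.172 / 10.2 = 0.21.

C ≈ 0.21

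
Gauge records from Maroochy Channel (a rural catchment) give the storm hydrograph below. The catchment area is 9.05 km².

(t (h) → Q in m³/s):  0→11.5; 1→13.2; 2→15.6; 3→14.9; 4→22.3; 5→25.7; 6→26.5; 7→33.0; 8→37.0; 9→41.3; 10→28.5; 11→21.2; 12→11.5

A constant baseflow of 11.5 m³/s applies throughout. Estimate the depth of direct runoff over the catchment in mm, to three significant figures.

Direct runoff: 0.0, 1.7, 4.1, 3.4, 10.8, 14.2, 15.0, 21.5, 25.5, 29.8, 17.0, 9.7, 0.0 m³/s; ΣQ_DR = 152.7 m³/s.
V = ΣQ_DR · Δt = 152.7 × 3600 s = 5.497 × 10^5 m³.
Over A = 9.05 km², depth = V / A = 60.7 mm.

d ≈ 60.7 mm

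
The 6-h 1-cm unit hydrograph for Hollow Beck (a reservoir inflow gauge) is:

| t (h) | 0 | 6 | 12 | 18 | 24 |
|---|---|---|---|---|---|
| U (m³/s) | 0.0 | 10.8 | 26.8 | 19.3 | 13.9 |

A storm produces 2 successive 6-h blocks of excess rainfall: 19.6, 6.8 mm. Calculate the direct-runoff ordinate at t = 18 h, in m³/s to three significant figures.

Q ≈ 56.1 m³/s

By discrete convolution, Q_j = Σ (P_i / 10 mm) · U_{j−i}.
At t = 18 h (j=3): Q = (19.6/10)·19.3 + (6.8/10)·26.8 = 56.1 m³/s.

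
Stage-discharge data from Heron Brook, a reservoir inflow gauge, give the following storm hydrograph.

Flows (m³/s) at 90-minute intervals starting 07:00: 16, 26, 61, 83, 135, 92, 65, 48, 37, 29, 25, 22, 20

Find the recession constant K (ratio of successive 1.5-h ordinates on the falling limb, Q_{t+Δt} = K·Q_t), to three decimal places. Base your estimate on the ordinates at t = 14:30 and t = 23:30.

Using the recession-limb readings at t = 14:30 and t = 23:30: Q falls from 92 to 22 m³/s over 6 intervals.
K = (Q₂/Q₁)^(1/6) = (22/92)^(1/6) = 0.788.

K ≈ 0.788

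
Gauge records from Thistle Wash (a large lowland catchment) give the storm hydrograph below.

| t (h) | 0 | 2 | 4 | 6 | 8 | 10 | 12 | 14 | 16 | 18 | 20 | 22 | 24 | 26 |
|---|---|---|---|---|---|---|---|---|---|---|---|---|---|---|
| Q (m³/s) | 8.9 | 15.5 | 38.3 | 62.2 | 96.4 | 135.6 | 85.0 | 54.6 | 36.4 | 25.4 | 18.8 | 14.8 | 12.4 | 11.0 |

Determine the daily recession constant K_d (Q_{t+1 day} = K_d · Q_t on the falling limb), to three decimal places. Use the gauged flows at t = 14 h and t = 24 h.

Between t = 14 h and t = 24 h the flow falls from 54.6 to 12.4 m³/s over 5×2 h = 10 h.
Per-interval ratio K = (12.4/54.6)^(1/5) = 0.7434; K_d = K^(24/2) = 0.029.

K_d ≈ 0.029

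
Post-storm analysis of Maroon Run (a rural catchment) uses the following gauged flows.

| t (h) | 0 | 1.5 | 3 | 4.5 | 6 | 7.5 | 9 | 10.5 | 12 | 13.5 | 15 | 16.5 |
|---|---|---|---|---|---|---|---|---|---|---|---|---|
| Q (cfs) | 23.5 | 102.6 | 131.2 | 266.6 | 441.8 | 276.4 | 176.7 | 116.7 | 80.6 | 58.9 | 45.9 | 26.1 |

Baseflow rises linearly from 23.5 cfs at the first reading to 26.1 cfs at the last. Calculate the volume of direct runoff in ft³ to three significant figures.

Direct-runoff ordinates (Q − Q_b): 0.00, 78.86, 107.23, 242.39, 417.35, 251.72, 151.78, 91.55, 55.21, 33.27, 20.04, 0.00 cfs.
ΣQ_DR = 1449 cfs.
With Δt = 1.5 h = 5400 s, V = ΣQ_DR · Δt = 1449 × 5400 = 7.83 × 10^6 ft³.

V ≈ 7.83 × 10^6 ft³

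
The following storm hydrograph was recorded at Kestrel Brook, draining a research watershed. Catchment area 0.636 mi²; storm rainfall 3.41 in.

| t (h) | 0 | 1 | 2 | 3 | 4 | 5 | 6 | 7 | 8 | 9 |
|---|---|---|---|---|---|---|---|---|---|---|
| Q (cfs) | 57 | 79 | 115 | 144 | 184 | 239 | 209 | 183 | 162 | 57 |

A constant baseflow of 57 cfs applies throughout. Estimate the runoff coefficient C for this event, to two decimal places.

ΣQ_DR = 859.0 cfs; V = ΣQ_DR·Δt = 3.092 × 10^6 ft³.
Runoff depth d = V / A = 2.093 in.
C = d / P = 2.093 / 3.41 = 0.61.

C ≈ 0.61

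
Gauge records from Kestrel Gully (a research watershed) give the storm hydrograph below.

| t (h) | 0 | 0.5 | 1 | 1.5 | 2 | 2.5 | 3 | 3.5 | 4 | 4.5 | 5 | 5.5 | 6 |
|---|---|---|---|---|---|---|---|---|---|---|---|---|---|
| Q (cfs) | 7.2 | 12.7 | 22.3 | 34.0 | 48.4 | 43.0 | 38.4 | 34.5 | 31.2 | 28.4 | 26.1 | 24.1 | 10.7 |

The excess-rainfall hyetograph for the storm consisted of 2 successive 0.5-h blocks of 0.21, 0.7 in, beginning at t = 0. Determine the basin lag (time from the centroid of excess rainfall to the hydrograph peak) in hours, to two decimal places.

t_L ≈ 1.37 h

Centroid of excess rainfall: t_c = Σ P_i·t̄_i / ΣP_i = 0.6346 h (block centres at 0.25, 0.75 h).
Hydrograph peak occurs at t = 2 h, so basin lag t_L = 2 − 0.6346 = 1.37 h.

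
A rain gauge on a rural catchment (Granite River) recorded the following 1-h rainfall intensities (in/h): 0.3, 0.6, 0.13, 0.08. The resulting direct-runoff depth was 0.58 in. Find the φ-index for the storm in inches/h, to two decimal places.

φ ≈ 0.16 in/h

Only the 2 blocks with intensity above φ contribute runoff: 0.3, 0.6 in/h.
Σ(I−φ)·Δt = d  ⇒  (0.3+0.6 − 2φ)·1 = 0.58
φ = (0.9000 − 0.58/1) / 2 = 0.16 in/h.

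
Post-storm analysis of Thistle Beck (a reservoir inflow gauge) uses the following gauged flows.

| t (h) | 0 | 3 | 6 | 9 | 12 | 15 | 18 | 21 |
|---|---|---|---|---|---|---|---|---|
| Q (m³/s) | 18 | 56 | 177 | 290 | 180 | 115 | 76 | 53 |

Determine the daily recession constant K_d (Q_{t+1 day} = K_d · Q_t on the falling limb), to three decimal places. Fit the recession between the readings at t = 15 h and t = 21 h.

Between t = 15 h and t = 21 h the flow falls from 115 to 53 m³/s over 2×3 h = 6 h.
Per-interval ratio K = (53/115)^(1/2) = 0.6789; K_d = K^(24/3) = 0.045.

K_d ≈ 0.045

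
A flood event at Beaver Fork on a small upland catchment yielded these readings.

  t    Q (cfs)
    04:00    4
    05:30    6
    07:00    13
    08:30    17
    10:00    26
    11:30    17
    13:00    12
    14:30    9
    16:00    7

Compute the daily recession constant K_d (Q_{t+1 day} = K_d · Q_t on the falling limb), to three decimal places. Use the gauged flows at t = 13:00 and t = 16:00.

Between t = 13:00 and t = 16:00 the flow falls from 12 to 7 cfs over 2×1.5 h = 3 h.
Per-interval ratio K = (7/12)^(1/2) = 0.7638; K_d = K^(24/1.5) = 0.013.

K_d ≈ 0.013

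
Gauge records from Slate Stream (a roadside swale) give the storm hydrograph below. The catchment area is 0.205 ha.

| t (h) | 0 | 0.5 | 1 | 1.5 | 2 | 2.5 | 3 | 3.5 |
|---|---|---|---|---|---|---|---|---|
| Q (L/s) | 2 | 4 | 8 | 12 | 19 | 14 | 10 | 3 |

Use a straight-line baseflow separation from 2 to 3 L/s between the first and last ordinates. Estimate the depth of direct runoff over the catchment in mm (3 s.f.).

Direct runoff: 0.00, 1.86, 5.71, 9.57, 16.43, 11.29, 7.14, 0.00 L/s; ΣQ_DR = 52.00 L/s.
V = ΣQ_DR · Δt = 52.00 × 1800 s = 93600 L.
Over A = 0.205 ha, depth = V / A = 45.7 mm.

d ≈ 45.7 mm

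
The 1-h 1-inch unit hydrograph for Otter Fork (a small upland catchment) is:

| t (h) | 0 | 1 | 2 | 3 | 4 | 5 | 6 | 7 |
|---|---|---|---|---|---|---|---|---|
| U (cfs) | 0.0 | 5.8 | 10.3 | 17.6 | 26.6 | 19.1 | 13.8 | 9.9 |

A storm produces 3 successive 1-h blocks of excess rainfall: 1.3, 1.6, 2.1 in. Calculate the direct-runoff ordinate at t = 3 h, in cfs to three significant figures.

By discrete convolution, Q_j = Σ (P_i / 1 in) · U_{j−i}.
At t = 3 h (j=3): Q = (1.3/1)·17.6 + (1.6/1)·10.3 + (2.1/1)·5.8 = 51.5 cfs.

Q ≈ 51.5 cfs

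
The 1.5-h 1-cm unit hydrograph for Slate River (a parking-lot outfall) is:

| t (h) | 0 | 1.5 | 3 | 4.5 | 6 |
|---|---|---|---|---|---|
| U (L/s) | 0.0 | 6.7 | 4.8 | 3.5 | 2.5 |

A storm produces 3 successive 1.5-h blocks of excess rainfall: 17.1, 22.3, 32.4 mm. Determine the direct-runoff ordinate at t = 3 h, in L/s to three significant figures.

By discrete convolution, Q_j = Σ (P_i / 10 mm) · U_{j−i}.
At t = 3 h (j=2): Q = (17.1/10)·4.8 + (22.3/10)·6.7 + (32.4/10)·0.0 = 23.1 L/s.

Q ≈ 23.1 L/s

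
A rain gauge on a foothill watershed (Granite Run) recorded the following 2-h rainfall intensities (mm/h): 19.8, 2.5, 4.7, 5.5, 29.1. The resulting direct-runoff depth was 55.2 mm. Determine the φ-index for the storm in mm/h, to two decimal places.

Only the 2 blocks with intensity above φ contribute runoff: 19.8, 29.1 mm/h.
Σ(I−φ)·Δt = d  ⇒  (19.8+29.1 − 2φ)·2 = 55.2
φ = (48.90 − 55.2/2) / 2 = 10.65 mm/h.

φ ≈ 10.65 mm/h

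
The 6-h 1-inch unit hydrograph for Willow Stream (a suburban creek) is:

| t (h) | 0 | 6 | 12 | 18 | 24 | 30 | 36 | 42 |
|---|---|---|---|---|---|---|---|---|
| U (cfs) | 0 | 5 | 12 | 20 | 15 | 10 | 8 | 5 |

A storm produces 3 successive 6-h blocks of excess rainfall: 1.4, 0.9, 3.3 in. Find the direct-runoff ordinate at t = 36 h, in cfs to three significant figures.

By discrete convolution, Q_j = Σ (P_i / 1 in) · U_{j−i}.
At t = 36 h (j=6): Q = (1.4/1)·8 + (0.9/1)·10 + (3.3/1)·15 = 69.7 cfs.

Q ≈ 69.7 cfs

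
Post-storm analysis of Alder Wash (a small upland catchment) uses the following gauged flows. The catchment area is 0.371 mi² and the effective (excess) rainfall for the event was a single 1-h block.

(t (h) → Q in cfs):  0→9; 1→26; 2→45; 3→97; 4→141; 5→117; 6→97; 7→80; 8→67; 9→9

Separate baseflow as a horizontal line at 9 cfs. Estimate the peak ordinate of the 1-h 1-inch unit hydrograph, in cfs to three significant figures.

Direct runoff: 0.0, 17.0, 36.0, 88.0, 132.0, 108.0, 88.0, 71.0, 58.0, 0.0 cfs; ΣQ_DR = 598.0 cfs, peak = 132.0 cfs.
Runoff depth d = ΣQ_DR·Δt / A = 598.0 × 3600 / (0.371 mi²) = 2.498 in.
The 1-inch UH is the DRH scaled by (1 in)/d, so U_p = 132.0 × 1/2.498 = 52.8 cfs.

U_p ≈ 52.8 cfs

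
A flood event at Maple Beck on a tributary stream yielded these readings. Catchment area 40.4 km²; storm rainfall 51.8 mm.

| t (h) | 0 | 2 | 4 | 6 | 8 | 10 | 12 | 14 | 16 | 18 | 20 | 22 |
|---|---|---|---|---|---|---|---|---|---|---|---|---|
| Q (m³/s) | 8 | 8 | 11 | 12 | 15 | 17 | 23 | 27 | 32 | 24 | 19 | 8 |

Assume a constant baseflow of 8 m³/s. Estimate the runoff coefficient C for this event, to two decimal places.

C ≈ 0.37

ΣQ_DR = 108.0 m³/s; V = ΣQ_DR·Δt = 7.776 × 10^5 m³.
Runoff depth d = V / A = 19.25 mm.
C = d / P = 19.25 / 51.8 = 0.37.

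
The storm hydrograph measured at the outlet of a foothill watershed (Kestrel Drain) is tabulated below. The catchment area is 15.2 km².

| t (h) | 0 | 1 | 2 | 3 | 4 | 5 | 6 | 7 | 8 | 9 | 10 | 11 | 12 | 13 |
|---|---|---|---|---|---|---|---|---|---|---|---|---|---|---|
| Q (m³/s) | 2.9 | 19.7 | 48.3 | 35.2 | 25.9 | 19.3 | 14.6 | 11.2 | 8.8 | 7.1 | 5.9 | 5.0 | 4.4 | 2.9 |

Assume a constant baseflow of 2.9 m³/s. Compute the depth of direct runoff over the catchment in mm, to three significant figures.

Direct runoff: 0.0, 16.8, 45.4, 32.3, 23.0, 16.4, 11.7, 8.3, 5.9, 4.2, 3.0, 2.1, 1.5, 0.0 m³/s; ΣQ_DR = 170.6 m³/s.
V = ΣQ_DR · Δt = 170.6 × 3600 s = 6.142 × 10^5 m³.
Over A = 15.2 km², depth = V / A = 40.4 mm.

d ≈ 40.4 mm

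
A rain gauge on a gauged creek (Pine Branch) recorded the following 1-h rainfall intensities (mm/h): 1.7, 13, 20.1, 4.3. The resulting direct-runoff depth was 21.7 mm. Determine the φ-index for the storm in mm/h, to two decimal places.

Only the 2 blocks with intensity above φ contribute runoff: 13, 20.1 mm/h.
Σ(I−φ)·Δt = d  ⇒  (13+20.1 − 2φ)·1 = 21.7
φ = (33.10 − 21.7/1) / 2 = 5.70 mm/h.

φ ≈ 5.70 mm/h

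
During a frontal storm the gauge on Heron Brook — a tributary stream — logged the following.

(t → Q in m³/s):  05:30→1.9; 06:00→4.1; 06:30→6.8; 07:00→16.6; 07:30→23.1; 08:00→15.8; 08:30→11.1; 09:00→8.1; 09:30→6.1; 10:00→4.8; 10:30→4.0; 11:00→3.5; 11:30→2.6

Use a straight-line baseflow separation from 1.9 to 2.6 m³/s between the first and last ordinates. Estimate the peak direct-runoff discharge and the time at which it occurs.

Subtracting baseflow gives direct-runoff ordinates: 0.00, 2.14, 4.78, 14.53, 20.97, 13.61, 8.85, 5.79, 3.73, 2.38, 1.52, 0.96, 0.00 m³/s.
The maximum is 20.97 m³/s, occurring at the reading for t = 07:30.

Q_p = 20.97 m³/s at t = 07:30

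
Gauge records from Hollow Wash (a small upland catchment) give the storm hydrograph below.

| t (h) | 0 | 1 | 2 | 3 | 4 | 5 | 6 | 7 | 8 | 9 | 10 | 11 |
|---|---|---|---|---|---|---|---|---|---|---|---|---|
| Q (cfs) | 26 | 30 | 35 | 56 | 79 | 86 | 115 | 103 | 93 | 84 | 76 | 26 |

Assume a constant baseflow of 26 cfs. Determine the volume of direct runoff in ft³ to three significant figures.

V ≈ 1.79 × 10^6 ft³

Direct-runoff ordinates (Q − Q_b): 0.0, 4.0, 9.0, 30.0, 53.0, 60.0, 89.0, 77.0, 67.0, 58.0, 50.0, 0.0 cfs.
ΣQ_DR = 497.0 cfs.
With Δt = 1 h = 3600 s, V = ΣQ_DR · Δt = 497.0 × 3600 = 1.79 × 10^6 ft³.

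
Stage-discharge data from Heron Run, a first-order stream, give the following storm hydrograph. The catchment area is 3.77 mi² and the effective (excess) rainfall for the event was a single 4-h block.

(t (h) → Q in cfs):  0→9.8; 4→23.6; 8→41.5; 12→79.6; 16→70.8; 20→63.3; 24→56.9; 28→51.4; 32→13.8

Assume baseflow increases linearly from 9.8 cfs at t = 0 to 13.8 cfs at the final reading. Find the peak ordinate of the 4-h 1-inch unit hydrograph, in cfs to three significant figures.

U_p ≈ 136 cfs

Direct runoff: 0.00, 13.30, 30.70, 68.30, 59.00, 51.00, 44.10, 38.10, 0.00 cfs; ΣQ_DR = 304.5 cfs, peak = 68.30 cfs.
Runoff depth d = ΣQ_DR·Δt / A = 304.5 × 14400 / (3.77 mi²) = 0.5006 in.
The 1-inch UH is the DRH scaled by (1 in)/d, so U_p = 68.30 × 1/0.5006 = 136 cfs.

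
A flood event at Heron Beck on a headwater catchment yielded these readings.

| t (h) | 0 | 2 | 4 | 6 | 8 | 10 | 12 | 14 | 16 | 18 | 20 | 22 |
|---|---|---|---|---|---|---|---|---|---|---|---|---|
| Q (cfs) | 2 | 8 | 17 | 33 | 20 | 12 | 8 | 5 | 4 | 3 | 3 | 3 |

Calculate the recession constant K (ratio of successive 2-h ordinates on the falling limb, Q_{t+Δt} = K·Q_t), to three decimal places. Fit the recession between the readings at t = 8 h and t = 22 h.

Using the recession-limb readings at t = 8 h and t = 22 h: Q falls from 20 to 3 cfs over 7 intervals.
K = (Q₂/Q₁)^(1/7) = (3/20)^(1/7) = 0.763.

K ≈ 0.763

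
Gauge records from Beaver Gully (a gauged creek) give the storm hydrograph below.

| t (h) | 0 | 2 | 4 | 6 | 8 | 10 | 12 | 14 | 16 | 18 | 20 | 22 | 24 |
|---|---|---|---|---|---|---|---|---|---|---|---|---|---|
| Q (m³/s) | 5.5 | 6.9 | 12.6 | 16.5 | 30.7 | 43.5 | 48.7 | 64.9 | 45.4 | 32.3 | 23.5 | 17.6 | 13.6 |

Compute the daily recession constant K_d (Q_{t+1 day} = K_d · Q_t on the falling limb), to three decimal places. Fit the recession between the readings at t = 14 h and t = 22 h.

K_d ≈ 0.020

Between t = 14 h and t = 22 h the flow falls from 64.9 to 17.6 m³/s over 4×2 h = 8 h.
Per-interval ratio K = (17.6/64.9)^(1/4) = 0.7216; K_d = K^(24/2) = 0.020.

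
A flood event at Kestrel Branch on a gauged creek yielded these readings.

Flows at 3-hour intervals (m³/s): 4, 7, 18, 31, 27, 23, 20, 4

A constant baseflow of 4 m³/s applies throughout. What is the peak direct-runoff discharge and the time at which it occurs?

Subtracting baseflow gives direct-runoff ordinates: 0.0, 3.0, 14.0, 27.0, 23.0, 19.0, 16.0, 0.0 m³/s.
The maximum is 27.0 m³/s, occurring at the reading for t = 9 h.

Q_p = 27.0 m³/s at t = 9 h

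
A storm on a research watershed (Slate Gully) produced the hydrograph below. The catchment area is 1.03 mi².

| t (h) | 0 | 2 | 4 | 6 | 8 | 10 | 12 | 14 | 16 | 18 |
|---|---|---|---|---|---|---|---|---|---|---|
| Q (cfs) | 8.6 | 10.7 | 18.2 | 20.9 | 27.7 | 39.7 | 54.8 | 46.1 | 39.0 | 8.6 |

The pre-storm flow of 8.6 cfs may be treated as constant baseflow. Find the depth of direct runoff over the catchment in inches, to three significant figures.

Direct runoff: 0.0, 2.1, 9.6, 12.3, 19.1, 31.1, 46.2, 37.5, 30.4, 0.0 cfs; ΣQ_DR = 188.3 cfs.
V = ΣQ_DR · Δt = 188.3 × 7200 s = 1.356 × 10^6 ft³.
Over A = 1.03 mi², depth = V / A = 0.567 in.

d ≈ 0.567 in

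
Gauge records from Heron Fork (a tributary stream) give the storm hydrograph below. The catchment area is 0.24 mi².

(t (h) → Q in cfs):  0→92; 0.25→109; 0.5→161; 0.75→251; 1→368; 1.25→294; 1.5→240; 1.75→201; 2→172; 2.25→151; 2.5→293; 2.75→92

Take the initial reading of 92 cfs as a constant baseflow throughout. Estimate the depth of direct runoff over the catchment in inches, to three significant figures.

Direct runoff: 0.0, 17.0, 69.0, 159.0, 276.0, 202.0, 148.0, 109.0, 80.0, 59.0, 201.0, 0.0 cfs; ΣQ_DR = 1320 cfs.
V = ΣQ_DR · Δt = 1320 × 900 s = 1.188 × 10^6 ft³.
Over A = 0.24 mi², depth = V / A = 2.13 in.

d ≈ 2.13 in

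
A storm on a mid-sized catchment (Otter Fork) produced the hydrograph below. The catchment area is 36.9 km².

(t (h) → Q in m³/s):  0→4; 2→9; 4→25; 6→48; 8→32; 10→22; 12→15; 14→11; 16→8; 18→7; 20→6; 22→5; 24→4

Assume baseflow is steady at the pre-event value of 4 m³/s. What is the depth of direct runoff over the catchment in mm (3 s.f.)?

Direct runoff: 0.0, 5.0, 21.0, 44.0, 28.0, 18.0, 11.0, 7.0, 4.0, 3.0, 2.0, 1.0, 0.0 m³/s; ΣQ_DR = 144.0 m³/s.
V = ΣQ_DR · Δt = 144.0 × 7200 s = 1.037 × 10^6 m³.
Over A = 36.9 km², depth = V / A = 28.1 mm.

d ≈ 28.1 mm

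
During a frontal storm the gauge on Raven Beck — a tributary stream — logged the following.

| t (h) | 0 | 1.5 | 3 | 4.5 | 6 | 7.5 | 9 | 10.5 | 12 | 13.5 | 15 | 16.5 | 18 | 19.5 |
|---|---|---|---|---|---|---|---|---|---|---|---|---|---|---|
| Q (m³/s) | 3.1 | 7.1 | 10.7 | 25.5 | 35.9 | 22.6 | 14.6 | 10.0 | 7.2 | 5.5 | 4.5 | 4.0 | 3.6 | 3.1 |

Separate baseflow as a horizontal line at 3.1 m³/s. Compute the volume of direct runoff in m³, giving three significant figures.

V ≈ 6.16 × 10^5 m³

Direct-runoff ordinates (Q − Q_b): 0.0, 4.0, 7.6, 22.4, 32.8, 19.5, 11.5, 6.9, 4.1, 2.4, 1.4, 0.9, 0.5, 0.0 m³/s.
ΣQ_DR = 114.0 m³/s.
With Δt = 1.5 h = 5400 s, V = ΣQ_DR · Δt = 114.0 × 5400 = 6.16 × 10^5 m³.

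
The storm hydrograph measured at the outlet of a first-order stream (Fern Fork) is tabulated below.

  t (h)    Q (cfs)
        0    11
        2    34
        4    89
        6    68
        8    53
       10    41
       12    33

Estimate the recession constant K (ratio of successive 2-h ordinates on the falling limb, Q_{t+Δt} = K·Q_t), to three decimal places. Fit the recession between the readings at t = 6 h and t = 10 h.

Using the recession-limb readings at t = 6 h and t = 10 h: Q falls from 68 to 41 cfs over 2 intervals.
K = (Q₂/Q₁)^(1/2) = (41/68)^(1/2) = 0.776.

K ≈ 0.776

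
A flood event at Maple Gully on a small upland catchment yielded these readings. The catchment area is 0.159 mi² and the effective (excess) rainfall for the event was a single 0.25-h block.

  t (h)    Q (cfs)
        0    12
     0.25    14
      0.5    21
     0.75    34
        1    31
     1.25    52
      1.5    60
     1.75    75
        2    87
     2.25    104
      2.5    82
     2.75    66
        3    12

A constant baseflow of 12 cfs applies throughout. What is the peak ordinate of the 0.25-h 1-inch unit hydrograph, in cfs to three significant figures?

U_p ≈ 76.4 cfs

Direct runoff: 0.0, 2.0, 9.0, 22.0, 19.0, 40.0, 48.0, 63.0, 75.0, 92.0, 70.0, 54.0, 0.0 cfs; ΣQ_DR = 494.0 cfs, peak = 92.0 cfs.
Runoff depth d = ΣQ_DR·Δt / A = 494.0 × 900 / (0.159 mi²) = 1.204 in.
The 1-inch UH is the DRH scaled by (1 in)/d, so U_p = 92.0 × 1/1.204 = 76.4 cfs.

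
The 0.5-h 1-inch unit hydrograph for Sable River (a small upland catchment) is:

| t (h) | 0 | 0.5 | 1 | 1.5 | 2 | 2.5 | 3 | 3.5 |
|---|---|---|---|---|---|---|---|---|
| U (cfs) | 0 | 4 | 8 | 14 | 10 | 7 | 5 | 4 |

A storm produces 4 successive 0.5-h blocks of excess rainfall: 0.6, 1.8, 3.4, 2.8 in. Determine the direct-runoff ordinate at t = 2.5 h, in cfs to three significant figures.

By discrete convolution, Q_j = Σ (P_i / 1 in) · U_{j−i}.
At t = 2.5 h (j=5): Q = (0.6/1)·7 + (1.8/1)·10 + (3.4/1)·14 + (2.8/1)·8 = 92.2 cfs.

Q ≈ 92.2 cfs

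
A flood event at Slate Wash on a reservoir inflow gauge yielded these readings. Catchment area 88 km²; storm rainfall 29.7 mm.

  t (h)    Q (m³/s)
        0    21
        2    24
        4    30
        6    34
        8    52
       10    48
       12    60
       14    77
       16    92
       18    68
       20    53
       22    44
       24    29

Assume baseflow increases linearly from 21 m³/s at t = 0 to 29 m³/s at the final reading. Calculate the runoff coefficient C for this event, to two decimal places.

ΣQ_DR = 307.0 m³/s; V = ΣQ_DR·Δt = 2.210 × 10^6 m³.
Runoff depth d = V / A = 25.12 mm.
C = d / P = 25.12 / 29.7 = 0.85.

C ≈ 0.85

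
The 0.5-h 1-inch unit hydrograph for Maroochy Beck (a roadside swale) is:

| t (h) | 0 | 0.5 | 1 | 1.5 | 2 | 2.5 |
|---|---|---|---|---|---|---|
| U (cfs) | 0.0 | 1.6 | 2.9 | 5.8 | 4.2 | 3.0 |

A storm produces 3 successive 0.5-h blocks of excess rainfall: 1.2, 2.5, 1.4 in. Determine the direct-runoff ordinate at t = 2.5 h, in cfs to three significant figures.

By discrete convolution, Q_j = Σ (P_i / 1 in) · U_{j−i}.
At t = 2.5 h (j=5): Q = (1.2/1)·3.0 + (2.5/1)·4.2 + (1.4/1)·5.8 = 22.2 cfs.

Q ≈ 22.2 cfs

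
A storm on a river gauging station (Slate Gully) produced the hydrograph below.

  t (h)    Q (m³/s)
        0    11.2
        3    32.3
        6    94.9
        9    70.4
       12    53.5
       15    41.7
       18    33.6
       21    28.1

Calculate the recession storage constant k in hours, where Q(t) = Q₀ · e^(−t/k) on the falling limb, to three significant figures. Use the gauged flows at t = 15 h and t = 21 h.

On the falling limb, Q drops from 41.7 to 28.1 m³/s between t = 15 h and t = 21 h (Δt = 6 h).
k = −Δt / ln(Q₂/Q₁) = −6 / ln(28.1/41.7) = 15.2 h.

k ≈ 15.2 h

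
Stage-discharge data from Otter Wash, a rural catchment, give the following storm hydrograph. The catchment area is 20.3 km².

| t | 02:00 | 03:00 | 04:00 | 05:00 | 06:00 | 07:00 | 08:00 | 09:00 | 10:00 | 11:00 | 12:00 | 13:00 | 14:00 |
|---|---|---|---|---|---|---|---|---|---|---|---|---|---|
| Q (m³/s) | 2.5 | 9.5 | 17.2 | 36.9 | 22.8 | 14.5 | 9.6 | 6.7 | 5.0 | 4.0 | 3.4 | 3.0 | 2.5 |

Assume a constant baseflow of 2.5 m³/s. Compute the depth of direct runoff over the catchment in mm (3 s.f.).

Direct runoff: 0.0, 7.0, 14.7, 34.4, 20.3, 12.0, 7.1, 4.2, 2.5, 1.5, 0.9, 0.5, 0.0 m³/s; ΣQ_DR = 105.1 m³/s.
V = ΣQ_DR · Δt = 105.1 × 3600 s = 3.784 × 10^5 m³.
Over A = 20.3 km², depth = V / A = 18.6 mm.

d ≈ 18.6 mm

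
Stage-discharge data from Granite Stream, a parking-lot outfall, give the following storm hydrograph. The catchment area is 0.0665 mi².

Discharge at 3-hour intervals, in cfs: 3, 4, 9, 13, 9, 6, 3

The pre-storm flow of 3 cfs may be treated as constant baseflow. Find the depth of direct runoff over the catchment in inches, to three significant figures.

d ≈ 1.82 in

Direct runoff: 0.0, 1.0, 6.0, 10.0, 6.0, 3.0, 0.0 cfs; ΣQ_DR = 26.00 cfs.
V = ΣQ_DR · Δt = 26.00 × 10800 s = 2.808 × 10^5 ft³.
Over A = 0.0665 mi², depth = V / A = 1.82 in.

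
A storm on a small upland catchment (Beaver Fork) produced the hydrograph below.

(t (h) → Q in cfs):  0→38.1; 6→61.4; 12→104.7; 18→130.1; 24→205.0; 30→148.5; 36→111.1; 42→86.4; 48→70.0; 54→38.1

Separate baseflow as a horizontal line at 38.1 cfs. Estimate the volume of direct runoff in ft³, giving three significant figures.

Direct-runoff ordinates (Q − Q_b): 0.0, 23.3, 66.6, 92.0, 166.9, 110.4, 73.0, 48.3, 31.9, 0.0 cfs.
ΣQ_DR = 612.4 cfs.
With Δt = 6 h = 21600 s, V = ΣQ_DR · Δt = 612.4 × 21600 = 1.32 × 10^7 ft³.

V ≈ 1.32 × 10^7 ft³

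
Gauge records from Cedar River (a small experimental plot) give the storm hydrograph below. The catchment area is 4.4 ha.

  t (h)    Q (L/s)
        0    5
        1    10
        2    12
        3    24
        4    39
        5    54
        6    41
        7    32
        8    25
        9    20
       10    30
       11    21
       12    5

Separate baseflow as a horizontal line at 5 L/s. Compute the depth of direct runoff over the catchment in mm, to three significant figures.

Direct runoff: 0.0, 5.0, 7.0, 19.0, 34.0, 49.0, 36.0, 27.0, 20.0, 15.0, 25.0, 16.0, 0.0 L/s; ΣQ_DR = 253.0 L/s.
V = ΣQ_DR · Δt = 253.0 × 3600 s = 9.108 × 10^5 L.
Over A = 4.4 ha, depth = V / A = 20.7 mm.

d ≈ 20.7 mm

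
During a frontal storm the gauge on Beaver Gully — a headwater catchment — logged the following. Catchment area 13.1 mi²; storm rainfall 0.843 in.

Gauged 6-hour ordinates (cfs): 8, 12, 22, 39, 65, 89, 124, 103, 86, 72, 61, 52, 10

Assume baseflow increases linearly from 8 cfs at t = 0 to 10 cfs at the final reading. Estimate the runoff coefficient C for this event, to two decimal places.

ΣQ_DR = 626.0 cfs; V = ΣQ_DR·Δt = 1.352 × 10^7 ft³.
Runoff depth d = V / A = 0.4443 in.
C = d / P = 0.4443 / 0.843 = 0.53.

C ≈ 0.53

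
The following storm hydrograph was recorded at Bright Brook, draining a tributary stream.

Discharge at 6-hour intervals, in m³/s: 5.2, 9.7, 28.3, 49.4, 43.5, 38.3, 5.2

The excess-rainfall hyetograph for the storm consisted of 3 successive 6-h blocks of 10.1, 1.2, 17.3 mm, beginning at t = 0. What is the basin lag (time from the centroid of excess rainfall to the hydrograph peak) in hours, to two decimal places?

t_L ≈ 7.49 h

Centroid of excess rainfall: t_c = Σ P_i·t̄_i / ΣP_i = 10.5105 h (block centres at 3, 9, 15 h).
Hydrograph peak occurs at t = 18 h, so basin lag t_L = 18 − 10.5105 = 7.49 h.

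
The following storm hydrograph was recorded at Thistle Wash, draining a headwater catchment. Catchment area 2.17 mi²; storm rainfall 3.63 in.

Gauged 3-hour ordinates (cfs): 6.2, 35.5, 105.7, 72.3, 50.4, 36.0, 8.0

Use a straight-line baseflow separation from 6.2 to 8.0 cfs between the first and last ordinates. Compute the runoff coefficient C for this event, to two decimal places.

ΣQ_DR = 264.4 cfs; V = ΣQ_DR·Δt = 2.856 × 10^6 ft³.
Runoff depth d = V / A = 0.5664 in.
C = d / P = 0.5664 / 3.63 = 0.16.

C ≈ 0.16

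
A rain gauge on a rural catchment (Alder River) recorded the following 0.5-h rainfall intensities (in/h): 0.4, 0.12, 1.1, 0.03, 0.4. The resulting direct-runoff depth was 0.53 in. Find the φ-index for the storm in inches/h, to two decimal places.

φ ≈ 0.28 in/h

Only the 3 blocks with intensity above φ contribute runoff: 0.4, 1.1, 0.4 in/h.
Σ(I−φ)·Δt = d  ⇒  (0.4+1.1+0.4 − 3φ)·0.5 = 0.53
φ = (1.900 − 0.53/0.5) / 3 = 0.28 in/h.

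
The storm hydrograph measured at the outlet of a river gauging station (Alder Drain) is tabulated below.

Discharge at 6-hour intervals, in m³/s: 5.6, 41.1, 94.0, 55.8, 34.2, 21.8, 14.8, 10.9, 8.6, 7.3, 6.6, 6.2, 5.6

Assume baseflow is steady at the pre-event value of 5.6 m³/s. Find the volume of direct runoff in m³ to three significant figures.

V ≈ 5.18 × 10^6 m³

Direct-runoff ordinates (Q − Q_b): 0.0, 35.5, 88.4, 50.2, 28.6, 16.2, 9.2, 5.3, 3.0, 1.7, 1.0, 0.6, 0.0 m³/s.
ΣQ_DR = 239.7 m³/s.
With Δt = 6 h = 21600 s, V = ΣQ_DR · Δt = 239.7 × 21600 = 5.18 × 10^6 m³.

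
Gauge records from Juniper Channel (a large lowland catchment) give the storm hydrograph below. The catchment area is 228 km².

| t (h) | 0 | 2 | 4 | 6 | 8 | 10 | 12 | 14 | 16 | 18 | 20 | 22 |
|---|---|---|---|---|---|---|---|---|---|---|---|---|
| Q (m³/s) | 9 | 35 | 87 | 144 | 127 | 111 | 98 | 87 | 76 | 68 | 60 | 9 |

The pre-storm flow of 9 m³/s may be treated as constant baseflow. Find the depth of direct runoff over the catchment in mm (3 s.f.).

d ≈ 25.4 mm

Direct runoff: 0.0, 26.0, 78.0, 135.0, 118.0, 102.0, 89.0, 78.0, 67.0, 59.0, 51.0, 0.0 m³/s; ΣQ_DR = 803.0 m³/s.
V = ΣQ_DR · Δt = 803.0 × 7200 s = 5.782 × 10^6 m³.
Over A = 228 km², depth = V / A = 25.4 mm.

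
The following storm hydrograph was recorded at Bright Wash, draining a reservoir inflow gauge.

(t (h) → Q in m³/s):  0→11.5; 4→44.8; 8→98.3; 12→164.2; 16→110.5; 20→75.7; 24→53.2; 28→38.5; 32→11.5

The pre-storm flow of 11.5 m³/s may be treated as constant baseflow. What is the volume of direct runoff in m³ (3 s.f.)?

Direct-runoff ordinates (Q − Q_b): 0.0, 33.3, 86.8, 152.7, 99.0, 64.2, 41.7, 27.0, 0.0 m³/s.
ΣQ_DR = 504.7 m³/s.
With Δt = 4 h = 14400 s, V = ΣQ_DR · Δt = 504.7 × 14400 = 7.27 × 10^6 m³.

V ≈ 7.27 × 10^6 m³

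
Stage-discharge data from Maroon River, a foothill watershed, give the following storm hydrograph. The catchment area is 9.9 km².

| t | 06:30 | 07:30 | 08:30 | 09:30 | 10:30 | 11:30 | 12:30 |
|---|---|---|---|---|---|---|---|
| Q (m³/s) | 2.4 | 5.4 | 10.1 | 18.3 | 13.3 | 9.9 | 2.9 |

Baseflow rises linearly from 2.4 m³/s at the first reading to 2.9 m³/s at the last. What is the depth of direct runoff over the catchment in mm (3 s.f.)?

d ≈ 15.9 mm

Direct runoff: 0.00, 2.92, 7.53, 15.65, 10.57, 7.08, 0.00 m³/s; ΣQ_DR = 43.75 m³/s.
V = ΣQ_DR · Δt = 43.75 × 3600 s = 1.575 × 10^5 m³.
Over A = 9.9 km², depth = V / A = 15.9 mm.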